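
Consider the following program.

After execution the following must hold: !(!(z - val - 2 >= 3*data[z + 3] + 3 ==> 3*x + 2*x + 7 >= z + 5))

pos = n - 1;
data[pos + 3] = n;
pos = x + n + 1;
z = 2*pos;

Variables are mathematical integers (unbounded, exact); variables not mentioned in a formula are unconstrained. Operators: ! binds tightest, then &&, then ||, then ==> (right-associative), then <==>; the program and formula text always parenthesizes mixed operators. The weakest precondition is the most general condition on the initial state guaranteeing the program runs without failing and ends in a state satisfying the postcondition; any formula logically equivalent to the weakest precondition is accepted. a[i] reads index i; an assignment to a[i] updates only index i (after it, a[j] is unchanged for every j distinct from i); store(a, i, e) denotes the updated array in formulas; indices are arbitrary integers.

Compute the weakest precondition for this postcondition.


Working backward. After the program, the postcondition !(!(z - val - 2 >= 3*data[z + 3] + 3 ==> 3*x + 2*x + 7 >= z + 5)) must hold; in canonical form it is z >= 3*data[z + 3] + val + 5 ==> 5*x >= z - 2.
Before z := 2*pos: 2*pos >= 3*data[2*pos + 3] + val + 5 ==> 5*x >= 2*pos - 2
Before pos := x + n + 1: 2*n + 2*x >= 3*data[2*n + 2*x + 5] + val + 3 ==> 3*x >= 2*n
Before data[pos + 3] := n: 2*n + 2*x >= 3*store(data, pos + 3, n)[2*n + 2*x + 5] + val + 3 ==> 3*x >= 2*n
Before pos := n - 1: 2*n + 2*x >= 3*store(data, n + 2, n)[2*n + 2*x + 5] + val + 3 ==> 3*x >= 2*n
Answer: WP = 2*n + 2*x >= 3*store(data, n + 2, n)[2*n + 2*x + 5] + val + 3 ==> 3*x >= 2*n


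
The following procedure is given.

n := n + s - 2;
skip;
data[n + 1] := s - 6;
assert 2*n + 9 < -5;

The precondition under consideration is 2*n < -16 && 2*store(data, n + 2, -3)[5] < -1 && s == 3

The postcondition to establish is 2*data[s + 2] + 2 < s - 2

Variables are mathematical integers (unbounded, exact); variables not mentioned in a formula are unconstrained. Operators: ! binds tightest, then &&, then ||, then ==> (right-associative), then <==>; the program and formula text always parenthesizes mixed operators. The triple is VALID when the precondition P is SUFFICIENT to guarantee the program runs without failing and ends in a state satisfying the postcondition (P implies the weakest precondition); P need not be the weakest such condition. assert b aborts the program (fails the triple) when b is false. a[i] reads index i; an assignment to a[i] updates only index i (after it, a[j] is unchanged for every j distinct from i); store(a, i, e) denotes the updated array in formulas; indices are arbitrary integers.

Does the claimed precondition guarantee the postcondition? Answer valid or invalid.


Working backward. After the program, the postcondition 2*data[s + 2] + 2 < s - 2 must hold; in canonical form it is 2*data[s + 2] < s - 4.
Before assert 2*n + 9 < -5: 2*n < -14 && 2*data[s + 2] < s - 4
Before data[n + 1] := s - 6: 2*n < -14 && 2*store(data, n + 1, s - 6)[s + 2] < s - 4
Before skip: 2*n < -14 && 2*store(data, n + 1, s - 6)[s + 2] < s - 4
Before n := n + s - 2: 2*n + 2*s < -10 && 2*store(data, n + s - 1, s - 6)[s + 2] < s - 4
The weakest precondition is 2*n + 2*s < -10 && 2*store(data, n + s - 1, s - 6)[s + 2] < s - 4.
Check whether 2*n < -16 && 2*store(data, n + 2, -3)[5] < -1 && s == 3 implies it.
Every state satisfying the precondition satisfies the weakest precondition: the implication holds.
Answer: valid


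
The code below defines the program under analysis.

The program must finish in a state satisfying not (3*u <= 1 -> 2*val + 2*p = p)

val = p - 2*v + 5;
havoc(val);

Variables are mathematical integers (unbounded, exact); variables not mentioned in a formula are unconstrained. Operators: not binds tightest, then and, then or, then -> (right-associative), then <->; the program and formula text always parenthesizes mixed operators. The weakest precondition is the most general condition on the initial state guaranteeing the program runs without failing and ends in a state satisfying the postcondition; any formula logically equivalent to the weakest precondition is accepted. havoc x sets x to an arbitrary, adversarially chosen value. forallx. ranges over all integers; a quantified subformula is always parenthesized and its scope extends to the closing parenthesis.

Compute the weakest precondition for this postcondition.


Working backward. After the program, the postcondition not (3*u <= 1 -> 2*val + 2*p = p) must hold; in canonical form it is not (3*u <= 1 -> p + 2*val = 0).
Before havoc val: forall val_1. (not (3*u <= 1 -> p + 2*val_1 = 0))
Before val := p - 2*v + 5: forall val_1. (not (3*u <= 1 -> p + 2*val_1 = 0))
Answer: WP = forall val_1. (not (3*u <= 1 -> p + 2*val_1 = 0))


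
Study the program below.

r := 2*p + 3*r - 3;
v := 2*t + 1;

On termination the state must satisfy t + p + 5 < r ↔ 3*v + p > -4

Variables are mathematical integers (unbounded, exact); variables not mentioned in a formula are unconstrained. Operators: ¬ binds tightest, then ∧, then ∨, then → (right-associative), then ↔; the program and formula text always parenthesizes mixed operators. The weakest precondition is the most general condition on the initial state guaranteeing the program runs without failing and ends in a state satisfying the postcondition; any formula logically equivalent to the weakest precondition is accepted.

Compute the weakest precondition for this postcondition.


Working backward. After the program, the postcondition t + p + 5 < r ↔ 3*v + p > -4 must hold; in canonical form it is p + t < r - 5 ↔ p + 3*v > -4.
Before v := 2*t + 1: p + t < r - 5 ↔ p + 6*t > -7
Before r := 2*p + 3*r - 3: t < p + 3*r - 8 ↔ p + 6*t > -7
Answer: WP = t < p + 3*r - 8 ↔ p + 6*t > -7


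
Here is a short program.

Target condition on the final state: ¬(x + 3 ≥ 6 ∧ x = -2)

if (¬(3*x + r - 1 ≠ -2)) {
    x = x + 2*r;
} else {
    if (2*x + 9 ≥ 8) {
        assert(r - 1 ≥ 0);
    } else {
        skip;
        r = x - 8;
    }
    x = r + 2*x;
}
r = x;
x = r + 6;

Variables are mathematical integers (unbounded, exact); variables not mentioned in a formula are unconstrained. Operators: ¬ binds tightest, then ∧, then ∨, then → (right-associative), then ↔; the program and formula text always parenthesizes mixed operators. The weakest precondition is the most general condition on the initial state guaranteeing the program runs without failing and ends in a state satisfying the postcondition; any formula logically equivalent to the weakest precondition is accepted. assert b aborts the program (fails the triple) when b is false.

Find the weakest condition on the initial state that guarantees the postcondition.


Working backward. After the program, the postcondition ¬(x + 3 ≥ 6 ∧ x = -2) must hold; in canonical form it is ¬(x ≥ 3 ∧ x = -2).
Before x := r + 6: ¬(r ≥ -3 ∧ r = -8)
Before r := x: ¬(x ≥ -3 ∧ x = -8)
Then branch requires ¬(2*r + x ≥ -3 ∧ 2*r + x = -8); else branch requires (2*x ≥ -1 → (r ≥ 1 ∧ (¬(r + 2*x ≥ -3 ∧ r + 2*x = -8)))) ∧ ((¬(2*x ≥ -1)) → (¬(3*x ≥ 5 ∧ 3*x = 0))).
Before the if: ((¬(r + 3*x ≠ -1)) → (¬(2*r + x ≥ -3 ∧ 2*r + x = -8))) ∧ (r + 3*x ≠ -1 → ((2*x ≥ -1 → (r ≥ 1 ∧ (¬(r + 2*x ≥ -3 ∧ r + 2*x = -8)))) ∧ ((¬(2*x ≥ -1)) → (¬(3*x ≥ 5 ∧ 3*x = 0)))))
Answer: WP = ((¬(r + 3*x ≠ -1)) → (¬(2*r + x ≥ -3 ∧ 2*r + x = -8))) ∧ (r + 3*x ≠ -1 → ((2*x ≥ -1 → (r ≥ 1 ∧ (¬(r + 2*x ≥ -3 ∧ r + 2*x = -8)))) ∧ ((¬(2*x ≥ -1)) → (¬(3*x ≥ 5 ∧ 3*x = 0)))))


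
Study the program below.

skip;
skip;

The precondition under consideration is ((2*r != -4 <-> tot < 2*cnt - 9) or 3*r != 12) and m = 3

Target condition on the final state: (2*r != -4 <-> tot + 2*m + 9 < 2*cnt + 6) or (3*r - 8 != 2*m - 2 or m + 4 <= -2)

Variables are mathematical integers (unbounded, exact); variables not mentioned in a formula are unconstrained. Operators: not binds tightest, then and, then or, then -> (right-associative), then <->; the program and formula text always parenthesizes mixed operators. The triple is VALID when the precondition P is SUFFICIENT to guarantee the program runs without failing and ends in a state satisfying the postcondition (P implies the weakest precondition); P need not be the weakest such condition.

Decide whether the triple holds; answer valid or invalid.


Working backward. After the program, the postcondition (2*r != -4 <-> tot + 2*m + 9 < 2*cnt + 6) or (3*r - 8 != 2*m - 2 or m + 4 <= -2) must hold; in canonical form it is (2*r != -4 <-> 2*m + tot < 2*cnt - 3) or 3*r != 2*m + 6 or m <= -6.
Before skip: (2*r != -4 <-> 2*m + tot < 2*cnt - 3) or 3*r != 2*m + 6 or m <= -6
Before skip: (2*r != -4 <-> 2*m + tot < 2*cnt - 3) or 3*r != 2*m + 6 or m <= -6
The weakest precondition is (2*r != -4 <-> 2*m + tot < 2*cnt - 3) or 3*r != 2*m + 6 or m <= -6.
Check whether ((2*r != -4 <-> tot < 2*cnt - 9) or 3*r != 12) and m = 3 implies it.
Every state satisfying the precondition satisfies the weakest precondition: the implication holds.
Answer: valid


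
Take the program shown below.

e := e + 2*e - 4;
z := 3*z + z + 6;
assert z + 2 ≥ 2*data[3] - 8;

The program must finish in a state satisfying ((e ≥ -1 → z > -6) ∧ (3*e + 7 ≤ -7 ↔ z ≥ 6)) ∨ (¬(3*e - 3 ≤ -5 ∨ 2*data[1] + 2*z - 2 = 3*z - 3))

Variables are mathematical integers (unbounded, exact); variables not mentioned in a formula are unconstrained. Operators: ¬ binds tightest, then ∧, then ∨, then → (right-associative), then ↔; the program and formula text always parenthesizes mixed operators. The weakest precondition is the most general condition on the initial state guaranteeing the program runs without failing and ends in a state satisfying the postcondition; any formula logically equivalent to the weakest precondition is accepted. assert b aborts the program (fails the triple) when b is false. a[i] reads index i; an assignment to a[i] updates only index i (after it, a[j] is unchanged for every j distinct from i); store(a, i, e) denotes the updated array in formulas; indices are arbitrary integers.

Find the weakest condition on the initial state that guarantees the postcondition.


Working backward. After the program, the postcondition ((e ≥ -1 → z > -6) ∧ (3*e + 7 ≤ -7 ↔ z ≥ 6)) ∨ (¬(3*e - 3 ≤ -5 ∨ 2*data[1] + 2*z - 2 = 3*z - 3)) must hold; in canonical form it is ((e ≥ -1 → z > -6) ∧ (3*e ≤ -14 ↔ z ≥ 6)) ∨ (¬(3*e ≤ -2 ∨ 2*data[1] = z - 1)).
Before assert z + 2 ≥ 2*data[3] - 8: z ≥ 2*data[3] - 10 ∧ (((e ≥ -1 → z > -6) ∧ (3*e ≤ -14 ↔ z ≥ 6)) ∨ (¬(3*e ≤ -2 ∨ 2*data[1] = z - 1)))
Before z := 3*z + z + 6: 4*z ≥ 2*data[3] - 16 ∧ (((e ≥ -1 → 4*z > -12) ∧ (3*e ≤ -14 ↔ 4*z ≥ 0)) ∨ (¬(3*e ≤ -2 ∨ 2*data[1] = 4*z + 5)))
Before e := e + 2*e - 4: 4*z ≥ 2*data[3] - 16 ∧ (((3*e ≥ 3 → 4*z > -12) ∧ (9*e ≤ -2 ↔ 4*z ≥ 0)) ∨ (¬(9*e ≤ 10 ∨ 2*data[1] = 4*z + 5)))
Answer: WP = 4*z ≥ 2*data[3] - 16 ∧ (((3*e ≥ 3 → 4*z > -12) ∧ (9*e ≤ -2 ↔ 4*z ≥ 0)) ∨ (¬(9*e ≤ 10 ∨ 2*data[1] = 4*z + 5)))


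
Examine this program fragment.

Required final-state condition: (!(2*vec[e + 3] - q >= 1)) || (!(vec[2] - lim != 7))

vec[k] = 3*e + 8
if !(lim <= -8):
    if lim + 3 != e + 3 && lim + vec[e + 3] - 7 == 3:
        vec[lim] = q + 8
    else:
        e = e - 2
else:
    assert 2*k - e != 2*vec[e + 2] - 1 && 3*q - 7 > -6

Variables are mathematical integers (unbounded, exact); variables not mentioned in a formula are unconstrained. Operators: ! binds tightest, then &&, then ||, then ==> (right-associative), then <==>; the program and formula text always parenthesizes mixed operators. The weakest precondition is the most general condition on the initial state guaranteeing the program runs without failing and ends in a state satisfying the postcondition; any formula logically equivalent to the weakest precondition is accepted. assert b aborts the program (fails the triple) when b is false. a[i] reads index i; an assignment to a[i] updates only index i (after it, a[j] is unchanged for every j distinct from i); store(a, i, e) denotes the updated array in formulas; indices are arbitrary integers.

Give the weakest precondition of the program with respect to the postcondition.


Working backward. After the program, the postcondition (!(2*vec[e + 3] - q >= 1)) || (!(vec[2] - lim != 7)) must hold; in canonical form it is (!(2*vec[e + 3] >= q + 1)) || (!(vec[2] != lim + 7)).
Then branch requires ((lim != e && vec[e + 3] + lim == 10) ==> ((!(2*store(vec, lim, q + 8)[e + 3] >= q + 1)) || (!(store(vec, lim, q + 8)[2] != lim + 7)))) && ((!(lim != e && vec[e + 3] + lim == 10)) ==> ((!(2*vec[e + 1] >= q + 1)) || (!(vec[2] != lim + 7)))); else branch requires 2*k != 2*vec[e + 2] + e - 1 && 3*q > 1 && ((!(2*vec[e + 3] >= q + 1)) || (!(vec[2] != lim + 7))).
Before the if: ((!(lim <= -8)) ==> (((lim != e && vec[e + 3] + lim == 10) ==> ((!(2*store(vec, lim, q + 8)[e + 3] >= q + 1)) || (!(store(vec, lim, q + 8)[2] != lim + 7)))) && ((!(lim != e && vec[e + 3] + lim == 10)) ==> ((!(2*vec[e + 1] >= q + 1)) || (!(vec[2] != lim + 7)))))) && (lim <= -8 ==> (2*k != 2*vec[e + 2] + e - 1 && 3*q > 1 && ((!(2*vec[e + 3] >= q + 1)) || (!(vec[2] != lim + 7)))))
Before vec[k] := 3*e + 8: ((!(lim <= -8)) ==> (((lim != e && store(vec, k, 3*e + 8)[e + 3] + lim == 10) ==> ((!(2*store(store(vec, k, 3*e + 8), lim, q + 8)[e + 3] >= q + 1)) || (!(store(store(vec, k, 3*e + 8), lim, q + 8)[2] != lim + 7)))) && ((!(lim != e && store(vec, k, 3*e + 8)[e + 3] + lim == 10)) ==> ((!(2*store(vec, k, 3*e + 8)[e + 1] >= q + 1)) || (!(store(vec, k, 3*e + 8)[2] != lim + 7)))))) && (lim <= -8 ==> (2*k != 2*store(vec, k, 3*e + 8)[e + 2] + e - 1 && 3*q > 1 && ((!(2*store(vec, k, 3*e + 8)[e + 3] >= q + 1)) || (!(store(vec, k, 3*e + 8)[2] != lim + 7)))))
Answer: WP = ((!(lim <= -8)) ==> (((lim != e && store(vec, k, 3*e + 8)[e + 3] + lim == 10) ==> ((!(2*store(store(vec, k, 3*e + 8), lim, q + 8)[e + 3] >= q + 1)) || (!(store(store(vec, k, 3*e + 8), lim, q + 8)[2] != lim + 7)))) && ((!(lim != e && store(vec, k, 3*e + 8)[e + 3] + lim == 10)) ==> ((!(2*store(vec, k, 3*e + 8)[e + 1] >= q + 1)) || (!(store(vec, k, 3*e + 8)[2] != lim + 7)))))) && (lim <= -8 ==> (2*k != 2*store(vec, k, 3*e + 8)[e + 2] + e - 1 && 3*q > 1 && ((!(2*store(vec, k, 3*e + 8)[e + 3] >= q + 1)) || (!(store(vec, k, 3*e + 8)[2] != lim + 7)))))


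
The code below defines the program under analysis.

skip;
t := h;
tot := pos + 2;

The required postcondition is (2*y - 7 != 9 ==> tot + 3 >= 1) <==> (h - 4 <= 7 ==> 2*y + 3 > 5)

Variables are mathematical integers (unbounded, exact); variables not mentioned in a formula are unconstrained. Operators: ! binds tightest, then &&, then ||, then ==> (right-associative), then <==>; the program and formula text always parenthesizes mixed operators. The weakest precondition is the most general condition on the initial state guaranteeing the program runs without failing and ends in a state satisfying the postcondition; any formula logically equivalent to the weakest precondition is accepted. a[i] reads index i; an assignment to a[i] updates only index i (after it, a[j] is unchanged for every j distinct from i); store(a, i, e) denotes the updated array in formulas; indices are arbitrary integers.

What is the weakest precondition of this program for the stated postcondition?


Working backward. After the program, the postcondition (2*y - 7 != 9 ==> tot + 3 >= 1) <==> (h - 4 <= 7 ==> 2*y + 3 > 5) must hold; in canonical form it is (2*y != 16 ==> tot >= -2) <==> (h <= 11 ==> 2*y > 2).
Before tot := pos + 2: (2*y != 16 ==> pos >= -4) <==> (h <= 11 ==> 2*y > 2)
Before t := h: (2*y != 16 ==> pos >= -4) <==> (h <= 11 ==> 2*y > 2)
Before skip: (2*y != 16 ==> pos >= -4) <==> (h <= 11 ==> 2*y > 2)
Answer: WP = (2*y != 16 ==> pos >= -4) <==> (h <= 11 ==> 2*y > 2)


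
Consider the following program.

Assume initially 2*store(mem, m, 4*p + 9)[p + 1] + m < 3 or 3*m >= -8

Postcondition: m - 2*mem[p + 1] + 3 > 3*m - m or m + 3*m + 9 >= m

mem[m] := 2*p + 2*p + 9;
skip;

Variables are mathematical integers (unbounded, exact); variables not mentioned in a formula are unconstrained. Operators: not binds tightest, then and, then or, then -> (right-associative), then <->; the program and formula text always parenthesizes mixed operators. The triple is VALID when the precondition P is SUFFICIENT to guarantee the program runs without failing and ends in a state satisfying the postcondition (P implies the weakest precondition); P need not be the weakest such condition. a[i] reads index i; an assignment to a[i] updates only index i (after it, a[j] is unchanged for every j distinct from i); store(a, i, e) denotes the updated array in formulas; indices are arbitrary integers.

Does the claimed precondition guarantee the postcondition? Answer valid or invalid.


Working backward. After the program, the postcondition m - 2*mem[p + 1] + 3 > 3*m - m or m + 3*m + 9 >= m must hold; in canonical form it is 2*mem[p + 1] + m < 3 or 3*m >= -9.
Before skip: 2*mem[p + 1] + m < 3 or 3*m >= -9
Before mem[m] := 2*p + 2*p + 9: 2*store(mem, m, 4*p + 9)[p + 1] + m < 3 or 3*m >= -9
The weakest precondition is 2*store(mem, m, 4*p + 9)[p + 1] + m < 3 or 3*m >= -9.
Check whether 2*store(mem, m, 4*p + 9)[p + 1] + m < 3 or 3*m >= -8 implies it.
Every state satisfying the precondition satisfies the weakest precondition: the implication holds.
Answer: valid


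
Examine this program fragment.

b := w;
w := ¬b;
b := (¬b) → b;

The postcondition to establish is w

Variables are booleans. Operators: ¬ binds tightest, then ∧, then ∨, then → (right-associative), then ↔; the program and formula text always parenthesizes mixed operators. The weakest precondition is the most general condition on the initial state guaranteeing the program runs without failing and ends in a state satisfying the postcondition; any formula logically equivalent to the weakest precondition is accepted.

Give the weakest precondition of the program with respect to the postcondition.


Working backward. After the program, w must hold.
Before b := (¬b) → b: w
Before w := ¬b: ¬b
Before b := w: ¬w
Answer: WP = ¬w


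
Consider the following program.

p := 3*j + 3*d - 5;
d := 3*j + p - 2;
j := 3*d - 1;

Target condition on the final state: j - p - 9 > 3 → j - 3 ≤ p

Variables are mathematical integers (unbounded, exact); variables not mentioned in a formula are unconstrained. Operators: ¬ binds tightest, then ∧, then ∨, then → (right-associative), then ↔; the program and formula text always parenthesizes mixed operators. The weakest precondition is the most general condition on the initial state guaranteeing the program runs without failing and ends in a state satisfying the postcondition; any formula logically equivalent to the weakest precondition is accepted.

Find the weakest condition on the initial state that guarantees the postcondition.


Working backward. After the program, the postcondition j - p - 9 > 3 → j - 3 ≤ p must hold; in canonical form it is j > p + 12 → j ≤ p + 3.
Before j := 3*d - 1: 3*d > p + 13 → 3*d ≤ p + 4
Before d := 3*j + p - 2: 9*j + 2*p > 19 → 9*j + 2*p ≤ 10
Before p := 3*j + 3*d - 5: 6*d + 15*j > 29 → 6*d + 15*j ≤ 20
Answer: WP = 6*d + 15*j > 29 → 6*d + 15*j ≤ 20


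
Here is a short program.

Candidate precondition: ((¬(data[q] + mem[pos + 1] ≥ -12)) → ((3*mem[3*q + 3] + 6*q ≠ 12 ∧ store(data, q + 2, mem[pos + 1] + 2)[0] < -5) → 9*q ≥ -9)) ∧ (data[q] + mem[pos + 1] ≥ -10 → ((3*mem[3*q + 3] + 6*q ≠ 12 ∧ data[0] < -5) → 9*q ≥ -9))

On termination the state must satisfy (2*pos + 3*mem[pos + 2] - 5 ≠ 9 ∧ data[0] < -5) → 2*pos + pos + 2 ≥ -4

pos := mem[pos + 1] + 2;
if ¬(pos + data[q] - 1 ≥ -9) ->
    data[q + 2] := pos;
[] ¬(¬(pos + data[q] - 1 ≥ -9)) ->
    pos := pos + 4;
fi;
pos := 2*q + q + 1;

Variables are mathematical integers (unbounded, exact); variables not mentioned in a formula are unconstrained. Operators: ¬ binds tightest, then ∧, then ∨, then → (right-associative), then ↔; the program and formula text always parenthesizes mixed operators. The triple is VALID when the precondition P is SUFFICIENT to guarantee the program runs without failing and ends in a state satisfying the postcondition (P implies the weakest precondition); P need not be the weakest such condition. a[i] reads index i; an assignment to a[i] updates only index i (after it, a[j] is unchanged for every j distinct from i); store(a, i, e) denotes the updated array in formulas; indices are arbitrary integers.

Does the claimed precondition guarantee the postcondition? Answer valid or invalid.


Working backward. After the program, the postcondition (2*pos + 3*mem[pos + 2] - 5 ≠ 9 ∧ data[0] < -5) → 2*pos + pos + 2 ≥ -4 must hold; in canonical form it is (3*mem[pos + 2] + 2*pos ≠ 14 ∧ data[0] < -5) → 3*pos ≥ -6.
Before pos := 2*q + q + 1: (3*mem[3*q + 3] + 6*q ≠ 12 ∧ data[0] < -5) → 9*q ≥ -9
Then branch requires (3*mem[3*q + 3] + 6*q ≠ 12 ∧ store(data, q + 2, pos)[0] < -5) → 9*q ≥ -9; else branch requires (3*mem[3*q + 3] + 6*q ≠ 12 ∧ data[0] < -5) → 9*q ≥ -9.
Before the if: ((¬(data[q] + pos ≥ -8)) → ((3*mem[3*q + 3] + 6*q ≠ 12 ∧ store(data, q + 2, pos)[0] < -5) → 9*q ≥ -9)) ∧ (data[q] + pos ≥ -8 → ((3*mem[3*q + 3] + 6*q ≠ 12 ∧ data[0] < -5) → 9*q ≥ -9))
Before pos := mem[pos + 1] + 2: ((¬(data[q] + mem[pos + 1] ≥ -10)) → ((3*mem[3*q + 3] + 6*q ≠ 12 ∧ store(data, q + 2, mem[pos + 1] + 2)[0] < -5) → 9*q ≥ -9)) ∧ (data[q] + mem[pos + 1] ≥ -10 → ((3*mem[3*q + 3] + 6*q ≠ 12 ∧ data[0] < -5) → 9*q ≥ -9))
The weakest precondition is ((¬(data[q] + mem[pos + 1] ≥ -10)) → ((3*mem[3*q + 3] + 6*q ≠ 12 ∧ store(data, q + 2, mem[pos + 1] + 2)[0] < -5) → 9*q ≥ -9)) ∧ (data[q] + mem[pos + 1] ≥ -10 → ((3*mem[3*q + 3] + 6*q ≠ 12 ∧ data[0] < -5) → 9*q ≥ -9)).
Check whether ((¬(data[q] + mem[pos + 1] ≥ -12)) → ((3*mem[3*q + 3] + 6*q ≠ 12 ∧ store(data, q + 2, mem[pos + 1] + 2)[0] < -5) → 9*q ≥ -9)) ∧ (data[q] + mem[pos + 1] ≥ -10 → ((3*mem[3*q + 3] + 6*q ≠ 12 ∧ data[0] < -5) → 9*q ≥ -9)) implies it.
Countermodel: at the initial state data = {[-6] = 5, [-3] = -7051, [-1] = 5, [0] = -6522, [7] = 5, elsewhere 5}, mem = {[-6] = -15521, [-3] = 6, [-1] = 6, [0] = 6, [7] = 7040, elsewhere 6}, pos = 6, q = -3, the precondition holds but the weakest precondition fails.
Answer: invalid


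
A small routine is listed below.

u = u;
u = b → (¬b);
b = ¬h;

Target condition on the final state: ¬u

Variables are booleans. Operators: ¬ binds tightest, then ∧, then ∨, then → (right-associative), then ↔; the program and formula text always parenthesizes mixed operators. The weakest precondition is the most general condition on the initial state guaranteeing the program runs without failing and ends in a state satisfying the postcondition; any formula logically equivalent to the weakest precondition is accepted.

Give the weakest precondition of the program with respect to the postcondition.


Working backward. After the program, ¬u must hold.
Before b := ¬h: ¬u
Before u := b → (¬b): ¬(b → (¬b))
Before u := u: ¬(b → (¬b))
Answer: WP = ¬(b → (¬b))


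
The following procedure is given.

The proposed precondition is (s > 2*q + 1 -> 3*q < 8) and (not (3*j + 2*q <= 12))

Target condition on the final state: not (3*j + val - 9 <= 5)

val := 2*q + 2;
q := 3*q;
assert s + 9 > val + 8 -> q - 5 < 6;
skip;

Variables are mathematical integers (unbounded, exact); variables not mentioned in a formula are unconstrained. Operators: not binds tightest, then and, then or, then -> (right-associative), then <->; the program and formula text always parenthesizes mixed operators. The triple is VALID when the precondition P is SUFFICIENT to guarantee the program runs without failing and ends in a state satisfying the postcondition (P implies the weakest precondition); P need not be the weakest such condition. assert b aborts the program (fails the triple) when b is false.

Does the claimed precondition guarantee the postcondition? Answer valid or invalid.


Working backward. After the program, the postcondition not (3*j + val - 9 <= 5) must hold; in canonical form it is not (3*j + val <= 14).
Before skip: not (3*j + val <= 14)
Before assert s + 9 > val + 8 -> q - 5 < 6: (s > val - 1 -> q < 11) and (not (3*j + val <= 14))
Before q := 3*q: (s > val - 1 -> 3*q < 11) and (not (3*j + val <= 14))
Before val := 2*q + 2: (s > 2*q + 1 -> 3*q < 11) and (not (3*j + 2*q <= 12))
The weakest precondition is (s > 2*q + 1 -> 3*q < 11) and (not (3*j + 2*q <= 12)).
Check whether (s > 2*q + 1 -> 3*q < 8) and (not (3*j + 2*q <= 12)) implies it.
Every state satisfying the precondition satisfies the weakest precondition: the implication holds.
Answer: valid


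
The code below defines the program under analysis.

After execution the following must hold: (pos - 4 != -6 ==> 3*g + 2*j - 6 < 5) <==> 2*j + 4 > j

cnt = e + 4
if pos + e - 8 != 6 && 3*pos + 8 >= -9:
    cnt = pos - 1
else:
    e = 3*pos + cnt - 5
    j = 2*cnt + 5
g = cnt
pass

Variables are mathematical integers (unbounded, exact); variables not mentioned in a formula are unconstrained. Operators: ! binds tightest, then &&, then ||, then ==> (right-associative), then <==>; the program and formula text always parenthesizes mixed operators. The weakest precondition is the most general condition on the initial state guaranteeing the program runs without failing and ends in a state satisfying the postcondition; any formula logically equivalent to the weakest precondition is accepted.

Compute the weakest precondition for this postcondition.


Working backward. After the program, the postcondition (pos - 4 != -6 ==> 3*g + 2*j - 6 < 5) <==> 2*j + 4 > j must hold; in canonical form it is (pos != -2 ==> 3*g + 2*j < 11) <==> j > -4.
Before skip: (pos != -2 ==> 3*g + 2*j < 11) <==> j > -4
Before g := cnt: (pos != -2 ==> 3*cnt + 2*j < 11) <==> j > -4
Then branch requires (pos != -2 ==> 2*j + 3*pos < 14) <==> j > -4; else branch requires (pos != -2 ==> 7*cnt < 1) <==> 2*cnt > -9.
Before the if: ((e + pos != 14 && 3*pos >= -17) ==> ((pos != -2 ==> 2*j + 3*pos < 14) <==> j > -4)) && ((!(e + pos != 14 && 3*pos >= -17)) ==> ((pos != -2 ==> 7*cnt < 1) <==> 2*cnt > -9))
Before cnt := e + 4: ((e + pos != 14 && 3*pos >= -17) ==> ((pos != -2 ==> 2*j + 3*pos < 14) <==> j > -4)) && ((!(e + pos != 14 && 3*pos >= -17)) ==> ((pos != -2 ==> 7*e < -27) <==> 2*e > -17))
Answer: WP = ((e + pos != 14 && 3*pos >= -17) ==> ((pos != -2 ==> 2*j + 3*pos < 14) <==> j > -4)) && ((!(e + pos != 14 && 3*pos >= -17)) ==> ((pos != -2 ==> 7*e < -27) <==> 2*e > -17))


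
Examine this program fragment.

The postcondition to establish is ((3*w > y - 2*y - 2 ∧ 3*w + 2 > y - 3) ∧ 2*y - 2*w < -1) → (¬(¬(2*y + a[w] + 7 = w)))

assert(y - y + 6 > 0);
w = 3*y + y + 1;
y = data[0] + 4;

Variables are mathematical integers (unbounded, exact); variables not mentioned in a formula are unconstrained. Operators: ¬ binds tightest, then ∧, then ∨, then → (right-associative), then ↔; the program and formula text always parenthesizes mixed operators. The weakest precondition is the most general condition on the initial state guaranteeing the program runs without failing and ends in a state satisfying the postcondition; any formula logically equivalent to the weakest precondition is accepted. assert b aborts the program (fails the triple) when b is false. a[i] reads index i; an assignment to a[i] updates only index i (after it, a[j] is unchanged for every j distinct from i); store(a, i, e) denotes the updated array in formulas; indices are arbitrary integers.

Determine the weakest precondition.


Working backward. After the program, the postcondition ((3*w > y - 2*y - 2 ∧ 3*w + 2 > y - 3) ∧ 2*y - 2*w < -1) → (¬(¬(2*y + a[w] + 7 = w))) must hold; in canonical form it is (3*w + y > -2 ∧ 3*w > y - 5 ∧ 2*y < 2*w - 1) → a[w] + 2*y = w - 7.
Before y := data[0] + 4: (data[0] + 3*w > -6 ∧ 3*w > data[0] - 1 ∧ 2*data[0] < 2*w - 9) → a[w] + 2*data[0] = w - 15
Before w := 3*y + y + 1: (data[0] + 12*y > -9 ∧ 12*y > data[0] - 4 ∧ 2*data[0] < 8*y - 7) → a[4*y + 1] + 2*data[0] = 4*y - 14
Before assert y - y + 6 > 0: (data[0] + 12*y > -9 ∧ 12*y > data[0] - 4 ∧ 2*data[0] < 8*y - 7) → a[4*y + 1] + 2*data[0] = 4*y - 14
Answer: WP = (data[0] + 12*y > -9 ∧ 12*y > data[0] - 4 ∧ 2*data[0] < 8*y - 7) → a[4*y + 1] + 2*data[0] = 4*y - 14


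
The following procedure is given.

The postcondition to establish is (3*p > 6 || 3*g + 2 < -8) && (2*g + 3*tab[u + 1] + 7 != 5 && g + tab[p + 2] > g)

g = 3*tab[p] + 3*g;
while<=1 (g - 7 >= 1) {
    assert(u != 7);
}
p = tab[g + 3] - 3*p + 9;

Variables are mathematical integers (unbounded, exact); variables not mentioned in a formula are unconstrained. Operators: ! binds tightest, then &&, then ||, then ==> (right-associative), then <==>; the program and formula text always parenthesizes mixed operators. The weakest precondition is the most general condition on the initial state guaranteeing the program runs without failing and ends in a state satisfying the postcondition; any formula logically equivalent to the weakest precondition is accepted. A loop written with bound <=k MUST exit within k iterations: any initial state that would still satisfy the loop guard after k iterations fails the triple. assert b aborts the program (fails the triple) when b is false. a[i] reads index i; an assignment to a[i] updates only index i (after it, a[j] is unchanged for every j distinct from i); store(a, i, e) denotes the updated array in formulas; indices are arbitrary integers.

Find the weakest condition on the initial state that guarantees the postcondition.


Working backward. After the program, the postcondition (3*p > 6 || 3*g + 2 < -8) && (2*g + 3*tab[u + 1] + 7 != 5 && g + tab[p + 2] > g) must hold; in canonical form it is (3*p > 6 || 3*g < -10) && 3*tab[u + 1] + 2*g != -2 && tab[p + 2] > 0.
Before p := tab[g + 3] - 3*p + 9: (3*tab[g + 3] > 9*p - 21 || 3*g < -10) && 3*tab[u + 1] + 2*g != -2 && tab[tab[g + 3] - 3*p + 11] > 0
Before the loop (bound <=1), unroll the exhaustion recursion (WP_0 = exit-now case; WP_j = one more guarded iteration, up to j = 1):
  WP_0: (!(g >= 8)) && (3*tab[g + 3] > 9*p - 21 || 3*g < -10) && 3*tab[u + 1] + 2*g != -2 && tab[tab[g + 3] - 3*p + 11] > 0
  WP_1: (g >= 8 ==> (u != 7 && (!(g >= 8)) && (3*tab[g + 3] > 9*p - 21 || 3*g < -10) && 3*tab[u + 1] + 2*g != -2 && tab[tab[g + 3] - 3*p + 11] > 0)) && ((!(g >= 8)) ==> ((3*tab[g + 3] > 9*p - 21 || 3*g < -10) && 3*tab[u + 1] + 2*g != -2 && tab[tab[g + 3] - 3*p + 11] > 0))
So before the loop: (g >= 8 ==> (u != 7 && (!(g >= 8)) && (3*tab[g + 3] > 9*p - 21 || 3*g < -10) && 3*tab[u + 1] + 2*g != -2 && tab[tab[g + 3] - 3*p + 11] > 0)) && ((!(g >= 8)) ==> ((3*tab[g + 3] > 9*p - 21 || 3*g < -10) && 3*tab[u + 1] + 2*g != -2 && tab[tab[g + 3] - 3*p + 11] > 0))
Before g := 3*tab[p] + 3*g: (3*tab[p] + 3*g >= 8 ==> (u != 7 && (!(3*tab[p] + 3*g >= 8)) && (3*tab[3*tab[p] + 3*g + 3] > 9*p - 21 || 9*tab[p] + 9*g < -10) && 3*tab[u + 1] + 6*tab[p] + 6*g != -2 && tab[tab[3*tab[p] + 3*g + 3] - 3*p + 11] > 0)) && ((!(3*tab[p] + 3*g >= 8)) ==> ((3*tab[3*tab[p] + 3*g + 3] > 9*p - 21 || 9*tab[p] + 9*g < -10) && 3*tab[u + 1] + 6*tab[p] + 6*g != -2 && tab[tab[3*tab[p] + 3*g + 3] - 3*p + 11] > 0))
Answer: WP = (3*tab[p] + 3*g >= 8 ==> (u != 7 && (!(3*tab[p] + 3*g >= 8)) && (3*tab[3*tab[p] + 3*g + 3] > 9*p - 21 || 9*tab[p] + 9*g < -10) && 3*tab[u + 1] + 6*tab[p] + 6*g != -2 && tab[tab[3*tab[p] + 3*g + 3] - 3*p + 11] > 0)) && ((!(3*tab[p] + 3*g >= 8)) ==> ((3*tab[3*tab[p] + 3*g + 3] > 9*p - 21 || 9*tab[p] + 9*g < -10) && 3*tab[u + 1] + 6*tab[p] + 6*g != -2 && tab[tab[3*tab[p] + 3*g + 3] - 3*p + 11] > 0))


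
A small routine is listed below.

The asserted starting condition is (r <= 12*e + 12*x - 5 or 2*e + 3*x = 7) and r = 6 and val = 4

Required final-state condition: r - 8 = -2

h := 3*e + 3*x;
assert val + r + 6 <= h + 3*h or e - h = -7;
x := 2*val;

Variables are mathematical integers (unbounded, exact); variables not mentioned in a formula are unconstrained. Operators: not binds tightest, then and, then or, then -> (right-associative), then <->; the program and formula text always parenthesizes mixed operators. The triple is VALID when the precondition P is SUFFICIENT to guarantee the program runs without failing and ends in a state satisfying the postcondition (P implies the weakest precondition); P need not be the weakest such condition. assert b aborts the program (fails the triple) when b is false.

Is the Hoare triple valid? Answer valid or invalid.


Working backward. After the program, the postcondition r - 8 = -2 must hold; in canonical form it is r = 6.
Before x := 2*val: r = 6
Before assert val + r + 6 <= h + 3*h or e - h = -7: (r + val <= 4*h - 6 or e = h - 7) and r = 6
Before h := 3*e + 3*x: (r + val <= 12*e + 12*x - 6 or 2*e + 3*x = 7) and r = 6
The weakest precondition is (r + val <= 12*e + 12*x - 6 or 2*e + 3*x = 7) and r = 6.
Check whether (r <= 12*e + 12*x - 5 or 2*e + 3*x = 7) and r = 6 and val = 4 implies it.
Countermodel: at the initial state e = 0, r = 6, val = 4, x = 1, the precondition holds but the weakest precondition fails.
Answer: invalid


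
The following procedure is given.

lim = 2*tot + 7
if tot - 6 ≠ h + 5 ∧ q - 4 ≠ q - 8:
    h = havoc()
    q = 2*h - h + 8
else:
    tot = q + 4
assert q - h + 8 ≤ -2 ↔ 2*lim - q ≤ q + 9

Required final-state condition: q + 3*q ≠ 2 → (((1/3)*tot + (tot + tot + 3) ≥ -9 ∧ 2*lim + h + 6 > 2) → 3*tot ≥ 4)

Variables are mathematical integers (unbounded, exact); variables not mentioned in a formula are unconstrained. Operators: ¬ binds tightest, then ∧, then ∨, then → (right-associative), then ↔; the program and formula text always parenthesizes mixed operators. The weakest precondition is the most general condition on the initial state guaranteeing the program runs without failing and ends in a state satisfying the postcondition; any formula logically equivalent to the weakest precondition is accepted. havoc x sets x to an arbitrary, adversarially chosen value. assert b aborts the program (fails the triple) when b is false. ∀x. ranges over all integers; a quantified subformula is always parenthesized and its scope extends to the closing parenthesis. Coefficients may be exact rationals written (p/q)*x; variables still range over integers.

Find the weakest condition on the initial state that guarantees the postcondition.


Working backward. After the program, the postcondition q + 3*q ≠ 2 → (((1/3)*tot + (tot + tot + 3) ≥ -9 ∧ 2*lim + h + 6 > 2) → 3*tot ≥ 4) must hold; in canonical form it is 4*q ≠ 2 → (((7/3)*tot ≥ -12 ∧ h + 2*lim > -4) → 3*tot ≥ 4).
Before assert q - h + 8 ≤ -2 ↔ 2*lim - q ≤ q + 9: (q ≤ h - 10 ↔ 2*lim ≤ 2*q + 9) ∧ (4*q ≠ 2 → (((7/3)*tot ≥ -12 ∧ h + 2*lim > -4) → 3*tot ≥ 4))
Then branch requires ∀h_1. ((¬(2*lim ≤ 2*h_1 + 25)) ∧ (4*h_1 ≠ -30 → (((7/3)*tot ≥ -12 ∧ h_1 + 2*lim > -4) → 3*tot ≥ 4))); else branch requires (q ≤ h - 10 ↔ 2*lim ≤ 2*q + 9) ∧ (4*q ≠ 2 → (((7/3)*q ≥ -64/3 ∧ h + 2*lim > -4) → 3*q ≥ -8)).
Before the if: (tot ≠ h + 11 → (∀h_1. ((¬(2*lim ≤ 2*h_1 + 25)) ∧ (4*h_1 ≠ -30 → (((7/3)*tot ≥ -12 ∧ h_1 + 2*lim > -4) → 3*tot ≥ 4))))) ∧ ((¬(tot ≠ h + 11)) → ((q ≤ h - 10 ↔ 2*lim ≤ 2*q + 9) ∧ (4*q ≠ 2 → (((7/3)*q ≥ -64/3 ∧ h + 2*lim > -4) → 3*q ≥ -8))))
Before lim := 2*tot + 7: (tot ≠ h + 11 → (∀h_1. ((¬(4*tot ≤ 2*h_1 + 11)) ∧ (4*h_1 ≠ -30 → (((7/3)*tot ≥ -12 ∧ h_1 + 4*tot > -18) → 3*tot ≥ 4))))) ∧ ((¬(tot ≠ h + 11)) → ((q ≤ h - 10 ↔ 4*tot ≤ 2*q - 5) ∧ (4*q ≠ 2 → (((7/3)*q ≥ -64/3 ∧ h + 4*tot > -18) → 3*q ≥ -8))))
Answer: WP = (tot ≠ h + 11 → (∀h_1. ((¬(4*tot ≤ 2*h_1 + 11)) ∧ (4*h_1 ≠ -30 → (((7/3)*tot ≥ -12 ∧ h_1 + 4*tot > -18) → 3*tot ≥ 4))))) ∧ ((¬(tot ≠ h + 11)) → ((q ≤ h - 10 ↔ 4*tot ≤ 2*q - 5) ∧ (4*q ≠ 2 → (((7/3)*q ≥ -64/3 ∧ h + 4*tot > -18) → 3*q ≥ -8))))


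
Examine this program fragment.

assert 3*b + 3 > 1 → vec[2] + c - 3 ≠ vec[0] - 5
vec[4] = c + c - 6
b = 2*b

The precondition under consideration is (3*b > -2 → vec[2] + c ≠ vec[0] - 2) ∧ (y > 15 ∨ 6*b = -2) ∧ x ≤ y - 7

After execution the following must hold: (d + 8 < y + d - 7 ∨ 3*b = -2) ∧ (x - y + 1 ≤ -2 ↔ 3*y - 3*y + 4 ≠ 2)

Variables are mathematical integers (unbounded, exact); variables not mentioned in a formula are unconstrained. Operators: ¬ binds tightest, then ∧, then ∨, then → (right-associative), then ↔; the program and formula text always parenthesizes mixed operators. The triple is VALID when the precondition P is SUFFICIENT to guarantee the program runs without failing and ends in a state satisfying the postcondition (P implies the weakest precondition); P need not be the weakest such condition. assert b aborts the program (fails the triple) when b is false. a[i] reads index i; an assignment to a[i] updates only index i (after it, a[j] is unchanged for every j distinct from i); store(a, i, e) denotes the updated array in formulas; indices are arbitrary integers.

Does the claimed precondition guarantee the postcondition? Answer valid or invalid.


Working backward. After the program, the postcondition (d + 8 < y + d - 7 ∨ 3*b = -2) ∧ (x - y + 1 ≤ -2 ↔ 3*y - 3*y + 4 ≠ 2) must hold; in canonical form it is (y > 15 ∨ 3*b = -2) ∧ x ≤ y - 3.
Before b := 2*b: (y > 15 ∨ 6*b = -2) ∧ x ≤ y - 3
Before vec[4] := c + c - 6: (y > 15 ∨ 6*b = -2) ∧ x ≤ y - 3
Before assert 3*b + 3 > 1 → vec[2] + c - 3 ≠ vec[0] - 5: (3*b > -2 → vec[2] + c ≠ vec[0] - 2) ∧ (y > 15 ∨ 6*b = -2) ∧ x ≤ y - 3
The weakest precondition is (3*b > -2 → vec[2] + c ≠ vec[0] - 2) ∧ (y > 15 ∨ 6*b = -2) ∧ x ≤ y - 3.
Check whether (3*b > -2 → vec[2] + c ≠ vec[0] - 2) ∧ (y > 15 ∨ 6*b = -2) ∧ x ≤ y - 7 implies it.
Every state satisfying the precondition satisfies the weakest precondition: the implication holds.
Answer: valid


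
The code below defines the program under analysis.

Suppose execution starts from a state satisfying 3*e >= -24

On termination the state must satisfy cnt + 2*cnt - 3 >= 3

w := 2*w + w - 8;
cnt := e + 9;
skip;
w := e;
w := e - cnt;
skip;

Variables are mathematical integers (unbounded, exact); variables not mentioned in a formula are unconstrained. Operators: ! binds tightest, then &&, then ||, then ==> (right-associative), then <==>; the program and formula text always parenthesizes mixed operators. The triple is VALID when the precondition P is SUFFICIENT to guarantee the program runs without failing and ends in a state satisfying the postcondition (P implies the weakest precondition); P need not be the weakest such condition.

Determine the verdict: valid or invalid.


Working backward. After the program, the postcondition cnt + 2*cnt - 3 >= 3 must hold; in canonical form it is 3*cnt >= 6.
Before skip: 3*cnt >= 6
Before w := e - cnt: 3*cnt >= 6
Before w := e: 3*cnt >= 6
Before skip: 3*cnt >= 6
Before cnt := e + 9: 3*e >= -21
Before w := 2*w + w - 8: 3*e >= -21
The weakest precondition is 3*e >= -21.
Check whether 3*e >= -24 implies it.
Countermodel: at the initial state e = -8, the precondition holds but the weakest precondition fails.
Answer: invalid


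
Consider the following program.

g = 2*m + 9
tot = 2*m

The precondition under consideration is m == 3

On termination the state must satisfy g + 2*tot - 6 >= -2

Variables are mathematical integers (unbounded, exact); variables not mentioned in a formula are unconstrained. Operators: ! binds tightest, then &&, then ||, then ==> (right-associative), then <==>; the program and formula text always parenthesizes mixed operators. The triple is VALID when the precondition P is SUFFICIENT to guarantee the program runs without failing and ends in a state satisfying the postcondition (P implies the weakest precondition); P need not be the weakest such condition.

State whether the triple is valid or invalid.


Working backward. After the program, the postcondition g + 2*tot - 6 >= -2 must hold; in canonical form it is g + 2*tot >= 4.
Before tot := 2*m: g + 4*m >= 4
Before g := 2*m + 9: 6*m >= -5
The weakest precondition is 6*m >= -5.
Check whether m == 3 implies it.
Every state satisfying the precondition satisfies the weakest precondition: the implication holds.
Answer: valid
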